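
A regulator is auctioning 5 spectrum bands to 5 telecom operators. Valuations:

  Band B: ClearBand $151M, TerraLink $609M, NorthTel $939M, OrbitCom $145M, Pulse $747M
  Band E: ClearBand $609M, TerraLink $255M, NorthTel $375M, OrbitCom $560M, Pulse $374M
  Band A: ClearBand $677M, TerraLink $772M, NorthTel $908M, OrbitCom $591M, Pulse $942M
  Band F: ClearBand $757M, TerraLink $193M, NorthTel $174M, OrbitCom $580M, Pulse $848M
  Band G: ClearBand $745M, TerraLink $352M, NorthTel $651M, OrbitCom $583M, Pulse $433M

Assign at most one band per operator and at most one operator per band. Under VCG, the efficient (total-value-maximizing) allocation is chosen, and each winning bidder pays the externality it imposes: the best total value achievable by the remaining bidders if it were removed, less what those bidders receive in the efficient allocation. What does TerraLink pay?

TerraLink pays $129M.

Efficient allocation: ClearBand→Band G ($745M), TerraLink→Band A ($772M), NorthTel→Band B ($939M), OrbitCom→Band E ($560M), Pulse→Band F ($848M); total welfare W = $3864M.
TerraLink receives Band A at value $772M, so the others get W − 772 = $3092M.
Without TerraLink: best allocation of the remaining 4 bidders over all 5 bands is ClearBand→Band F ($757M), NorthTel→Band B ($939M), OrbitCom→Band G ($583M), Pulse→Band A ($942M), total $3221M.
VCG payment = (others' best without TerraLink) − (others' welfare with TerraLink) = 3221 − 3092 = $129M.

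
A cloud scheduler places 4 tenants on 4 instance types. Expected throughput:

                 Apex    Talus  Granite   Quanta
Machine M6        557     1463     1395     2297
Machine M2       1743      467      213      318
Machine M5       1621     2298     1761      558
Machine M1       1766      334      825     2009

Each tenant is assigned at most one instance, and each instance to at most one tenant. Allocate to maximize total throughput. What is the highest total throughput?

This is a one-to-one assignment (maximum-weight bipartite matching).
Optimal: Apex→Machine M2 (1743 ops/s), Talus→Machine M5 (2298 ops/s), Granite→Machine M6 (1395 ops/s), Quanta→Machine M1 (2009 ops/s) — total 1743+2298+1395+2009 = 7445 ops/s.
Column-greedy (each instance in turn goes to its best remaining tenant) gives 7163 ops/s, worse by 282.
Next-best assignment: Apex→Machine M2, Talus→Machine M5, Granite→Machine M1, Quanta→Machine M6 = 7163 ops/s.
Checked against all permutations: 7445 ops/s is optimal.

Max total: 7445 ops/s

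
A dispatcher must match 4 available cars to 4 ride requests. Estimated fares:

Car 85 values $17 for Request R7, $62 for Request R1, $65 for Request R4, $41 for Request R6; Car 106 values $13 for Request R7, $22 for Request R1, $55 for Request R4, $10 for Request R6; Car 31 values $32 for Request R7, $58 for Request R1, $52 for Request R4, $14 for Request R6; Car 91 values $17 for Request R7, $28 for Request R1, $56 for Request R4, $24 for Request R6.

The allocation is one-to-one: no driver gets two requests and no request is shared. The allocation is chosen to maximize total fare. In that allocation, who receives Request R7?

Car 31 receives Request R7.

This is the linear assignment problem.
Optimal: Car 85→Request R1 ($62), Car 106→Request R4 ($55), Car 31→Request R7 ($32), Car 91→Request R6 ($24) — total 62+55+32+24 = $173.
Max-entry greedy (repeatedly take the single best remaining cell) gives $160, worse by 13.
Next-best assignment: Car 85→Request R6, Car 106→Request R4, Car 31→Request R1, Car 91→Request R7 = $171.
Checked against all permutations: $173 is optimal.
Car 31's own top request is Request R1 ($58), but forcing Car 31→Request R1 and reassigning the rest optimally gives only $171 — worse by 2.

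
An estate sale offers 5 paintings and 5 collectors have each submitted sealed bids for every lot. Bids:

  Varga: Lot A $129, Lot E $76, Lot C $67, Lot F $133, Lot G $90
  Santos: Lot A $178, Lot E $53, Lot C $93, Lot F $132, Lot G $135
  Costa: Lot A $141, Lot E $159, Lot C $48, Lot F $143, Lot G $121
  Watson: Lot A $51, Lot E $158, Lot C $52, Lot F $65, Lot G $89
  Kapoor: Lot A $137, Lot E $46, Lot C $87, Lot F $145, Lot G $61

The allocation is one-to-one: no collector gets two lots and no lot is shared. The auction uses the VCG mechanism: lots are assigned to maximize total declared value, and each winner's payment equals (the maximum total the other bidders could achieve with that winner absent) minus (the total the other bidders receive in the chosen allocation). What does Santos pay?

Santos pays $54.

Efficient allocation: Varga→Lot F ($133), Santos→Lot A ($178), Costa→Lot G ($121), Watson→Lot E ($158), Kapoor→Lot C ($87); total welfare W = $677.
Santos receives Lot A at value $178, so the others get W − 178 = $499.
Without Santos: best allocation of the remaining 4 bidders over all 5 lots is Varga→Lot A ($129), Costa→Lot G ($121), Watson→Lot E ($158), Kapoor→Lot F ($145), total $553.
VCG payment = (others' best without Santos) − (others' welfare with Santos) = 553 − 499 = $54.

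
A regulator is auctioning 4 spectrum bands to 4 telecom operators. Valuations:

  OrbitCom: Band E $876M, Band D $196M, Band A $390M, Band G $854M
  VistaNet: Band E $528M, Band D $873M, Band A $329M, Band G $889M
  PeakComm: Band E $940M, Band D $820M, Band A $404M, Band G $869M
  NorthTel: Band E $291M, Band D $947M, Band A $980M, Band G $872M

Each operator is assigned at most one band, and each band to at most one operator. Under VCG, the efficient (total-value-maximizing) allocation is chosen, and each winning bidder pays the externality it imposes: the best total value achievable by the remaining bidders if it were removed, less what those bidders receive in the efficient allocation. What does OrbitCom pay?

Efficient allocation: OrbitCom→Band G ($854M), VistaNet→Band D ($873M), PeakComm→Band E ($940M), NorthTel→Band A ($980M); total welfare W = $3647M.
OrbitCom receives Band G at value $854M, so the others get W − 854 = $2793M.
Without OrbitCom: best allocation of the remaining 3 bidders over all 4 bands is VistaNet→Band G ($889M), PeakComm→Band E ($940M), NorthTel→Band A ($980M), total $2809M.
VCG payment = (others' best without OrbitCom) − (others' welfare with OrbitCom) = 2809 − 2793 = $16M.

OrbitCom pays $16M.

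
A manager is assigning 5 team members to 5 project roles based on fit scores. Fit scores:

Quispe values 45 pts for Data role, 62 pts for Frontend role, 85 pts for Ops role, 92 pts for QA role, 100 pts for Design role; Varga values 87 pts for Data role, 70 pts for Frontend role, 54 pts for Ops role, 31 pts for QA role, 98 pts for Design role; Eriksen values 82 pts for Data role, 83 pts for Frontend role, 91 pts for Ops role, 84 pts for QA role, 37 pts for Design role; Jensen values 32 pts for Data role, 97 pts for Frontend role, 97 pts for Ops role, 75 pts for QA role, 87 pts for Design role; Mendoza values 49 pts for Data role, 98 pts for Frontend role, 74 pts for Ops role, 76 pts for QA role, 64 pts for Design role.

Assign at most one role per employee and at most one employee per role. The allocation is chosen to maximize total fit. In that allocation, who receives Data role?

Eriksen receives Data role.

Optimal: Quispe→QA role (92 pts), Varga→Design role (98 pts), Eriksen→Data role (82 pts), Jensen→Ops role (97 pts), Mendoza→Frontend role (98 pts) — total 92+98+82+97+98 = 467 pts.
Max-entry greedy (repeatedly take the single best remaining cell) gives 466 pts, worse by 1.
Next-best assignment: Quispe→Design role, Varga→Data role, Eriksen→QA role, Jensen→Ops role, Mendoza→Frontend role = 466 pts.
Eriksen's own top role is Ops role (91 pts), but forcing Eriksen→Ops role and reassigning the rest optimally gives only 455 pts — worse by 12.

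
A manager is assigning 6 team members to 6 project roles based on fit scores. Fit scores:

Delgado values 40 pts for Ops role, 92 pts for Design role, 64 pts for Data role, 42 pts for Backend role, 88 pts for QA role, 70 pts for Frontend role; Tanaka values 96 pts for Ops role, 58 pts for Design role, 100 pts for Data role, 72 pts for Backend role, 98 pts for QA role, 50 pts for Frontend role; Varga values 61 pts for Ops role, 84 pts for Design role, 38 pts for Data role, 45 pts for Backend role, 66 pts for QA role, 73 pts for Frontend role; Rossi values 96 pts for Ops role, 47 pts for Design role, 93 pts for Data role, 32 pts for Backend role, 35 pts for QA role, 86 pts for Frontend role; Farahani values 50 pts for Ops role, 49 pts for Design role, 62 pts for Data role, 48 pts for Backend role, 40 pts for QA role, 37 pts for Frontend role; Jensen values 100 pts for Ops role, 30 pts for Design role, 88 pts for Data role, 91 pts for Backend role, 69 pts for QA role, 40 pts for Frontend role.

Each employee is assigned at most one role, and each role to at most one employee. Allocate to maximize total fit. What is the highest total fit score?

Max total: 512 pts

Optimal: Delgado→Design role (92 pts), Tanaka→QA role (98 pts), Varga→Frontend role (73 pts), Rossi→Ops role (96 pts), Farahani→Data role (62 pts), Jensen→Backend role (91 pts) — total 92+98+73+96+62+91 = 512 pts.
Column-greedy (each role in turn goes to its best remaining employee) gives 492 pts, worse by 20.
Swapping Delgado↔Tanaka (Delgado→QA role 88 pts, Tanaka→Design role 58 pts) loses 44.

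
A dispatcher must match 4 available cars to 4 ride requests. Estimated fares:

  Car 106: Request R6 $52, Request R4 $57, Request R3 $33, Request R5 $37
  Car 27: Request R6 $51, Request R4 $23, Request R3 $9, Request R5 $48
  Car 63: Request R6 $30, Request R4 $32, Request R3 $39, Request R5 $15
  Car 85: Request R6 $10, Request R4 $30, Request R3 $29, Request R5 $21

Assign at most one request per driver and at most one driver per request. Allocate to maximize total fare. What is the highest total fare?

Optimal: Car 106→Request R6 ($52), Car 27→Request R5 ($48), Car 63→Request R3 ($39), Car 85→Request R4 ($30) — total 52+48+39+30 = $169.
Column-greedy (each request in turn goes to its best remaining driver) gives $161, worse by 8.
Checked against all permutations: $169 is optimal.

Max total: $169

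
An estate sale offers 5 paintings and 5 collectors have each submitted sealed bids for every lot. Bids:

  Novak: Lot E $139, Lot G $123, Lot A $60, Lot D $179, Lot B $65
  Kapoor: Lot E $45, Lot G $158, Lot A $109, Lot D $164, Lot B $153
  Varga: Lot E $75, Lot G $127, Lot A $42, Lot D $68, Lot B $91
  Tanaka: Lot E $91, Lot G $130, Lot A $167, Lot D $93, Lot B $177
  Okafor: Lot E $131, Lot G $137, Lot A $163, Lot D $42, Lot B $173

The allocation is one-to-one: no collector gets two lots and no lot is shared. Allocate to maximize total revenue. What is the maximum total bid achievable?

Max total: $770

Optimal: Novak→Lot E ($139), Kapoor→Lot D ($164), Varga→Lot G ($127), Tanaka→Lot A ($167), Okafor→Lot B ($173) — total 139+164+127+167+173 = $770.
No other one-to-one assignment exceeds $770.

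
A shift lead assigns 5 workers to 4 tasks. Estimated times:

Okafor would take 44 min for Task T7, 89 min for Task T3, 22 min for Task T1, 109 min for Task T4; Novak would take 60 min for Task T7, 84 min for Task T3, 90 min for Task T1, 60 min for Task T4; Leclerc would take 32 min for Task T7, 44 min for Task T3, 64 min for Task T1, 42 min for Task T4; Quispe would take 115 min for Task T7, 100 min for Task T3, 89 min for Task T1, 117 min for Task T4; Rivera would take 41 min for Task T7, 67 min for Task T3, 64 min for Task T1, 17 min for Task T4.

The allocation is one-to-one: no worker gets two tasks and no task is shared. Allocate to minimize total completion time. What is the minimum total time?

Min total: 143 min

Optimal: Novak→Task T7 (60 min), Leclerc→Task T3 (44 min), Okafor→Task T1 (22 min), Rivera→Task T4 (17 min) — total 60+44+22+17 = 143 min.
Row-greedy (each worker in turn takes its cheapest remaining task) gives 224 min, worse by 81.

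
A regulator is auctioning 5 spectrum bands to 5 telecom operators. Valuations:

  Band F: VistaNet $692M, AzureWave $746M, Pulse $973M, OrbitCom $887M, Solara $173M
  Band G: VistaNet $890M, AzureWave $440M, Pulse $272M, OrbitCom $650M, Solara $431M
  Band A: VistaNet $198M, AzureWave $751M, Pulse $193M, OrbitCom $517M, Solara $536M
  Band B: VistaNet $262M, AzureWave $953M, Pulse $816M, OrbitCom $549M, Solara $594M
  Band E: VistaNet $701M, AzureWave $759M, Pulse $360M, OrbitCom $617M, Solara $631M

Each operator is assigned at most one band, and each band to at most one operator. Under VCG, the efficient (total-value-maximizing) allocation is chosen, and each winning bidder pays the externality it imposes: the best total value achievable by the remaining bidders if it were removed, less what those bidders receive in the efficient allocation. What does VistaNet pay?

Efficient allocation: VistaNet→Band G ($890M), AzureWave→Band A ($751M), Pulse→Band B ($816M), OrbitCom→Band F ($887M), Solara→Band E ($631M); total welfare W = $3975M.
VistaNet receives Band G at value $890M, so the others get W − 890 = $3085M.
Without VistaNet: best allocation of the remaining 4 bidders over all 5 bands is AzureWave→Band B ($953M), Pulse→Band F ($973M), OrbitCom→Band G ($650M), Solara→Band E ($631M), total $3207M.
VCG payment = (others' best without VistaNet) − (others' welfare with VistaNet) = 3207 − 3085 = $122M.

VistaNet pays $122M.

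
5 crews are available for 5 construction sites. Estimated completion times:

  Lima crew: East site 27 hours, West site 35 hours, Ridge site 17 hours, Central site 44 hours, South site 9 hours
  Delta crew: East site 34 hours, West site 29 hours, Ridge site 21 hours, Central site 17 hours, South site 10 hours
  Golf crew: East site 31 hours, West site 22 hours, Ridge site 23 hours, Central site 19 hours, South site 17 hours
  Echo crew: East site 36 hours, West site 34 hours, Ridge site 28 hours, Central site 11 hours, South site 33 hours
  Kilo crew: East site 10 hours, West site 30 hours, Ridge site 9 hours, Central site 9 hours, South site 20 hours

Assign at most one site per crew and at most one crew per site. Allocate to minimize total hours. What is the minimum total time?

Minimum total: 70 hours

Optimal: Lima crew→Ridge site (17 hours), Delta crew→South site (10 hours), Golf crew→West site (22 hours), Echo crew→Central site (11 hours), Kilo crew→East site (10 hours) — total 17+10+22+11+10 = 70 hours.
Min-entry greedy (repeatedly take the single cheapest remaining cell) gives 85 hours, worse by 15.
Next-best assignment: Lima crew→South site, Delta crew→Ridge site, Golf crew→West site, Echo crew→Central site, Kilo crew→East site = 73 hours.
Swapping Echo crew↔Lima crew (Echo crew→Ridge site 28 hours, Lima crew→Central site 44 hours) adds 44.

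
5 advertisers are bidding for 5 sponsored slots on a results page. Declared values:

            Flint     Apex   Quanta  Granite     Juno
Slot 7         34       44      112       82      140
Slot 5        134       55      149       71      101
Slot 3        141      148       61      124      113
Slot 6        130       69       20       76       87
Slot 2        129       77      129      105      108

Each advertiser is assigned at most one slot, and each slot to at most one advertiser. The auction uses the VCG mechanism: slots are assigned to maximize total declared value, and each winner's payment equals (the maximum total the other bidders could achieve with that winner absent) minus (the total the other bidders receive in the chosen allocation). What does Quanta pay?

Quanta pays $4.

Efficient allocation: Flint→Slot 6 ($130), Apex→Slot 3 ($148), Quanta→Slot 5 ($149), Granite→Slot 2 ($105), Juno→Slot 7 ($140); total welfare W = $672.
Quanta receives Slot 5 at value $149, so the others get W − 149 = $523.
Without Quanta: best allocation of the remaining 4 bidders over all 5 slots is Flint→Slot 5 ($134), Apex→Slot 3 ($148), Granite→Slot 2 ($105), Juno→Slot 7 ($140), total $527.
VCG payment = (others' best without Quanta) − (others' welfare with Quanta) = 527 − 523 = $4.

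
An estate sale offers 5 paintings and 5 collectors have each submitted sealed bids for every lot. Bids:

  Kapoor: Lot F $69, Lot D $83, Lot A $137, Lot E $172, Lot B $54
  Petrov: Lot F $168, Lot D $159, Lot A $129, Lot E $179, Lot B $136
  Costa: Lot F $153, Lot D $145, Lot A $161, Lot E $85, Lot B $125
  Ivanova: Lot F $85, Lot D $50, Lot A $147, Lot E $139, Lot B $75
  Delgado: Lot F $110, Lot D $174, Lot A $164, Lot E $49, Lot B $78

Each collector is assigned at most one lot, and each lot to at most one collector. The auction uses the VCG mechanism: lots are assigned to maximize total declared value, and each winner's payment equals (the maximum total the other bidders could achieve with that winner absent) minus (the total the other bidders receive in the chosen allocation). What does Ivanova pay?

Ivanova pays $36.

Efficient allocation: Kapoor→Lot E ($172), Petrov→Lot F ($168), Costa→Lot B ($125), Ivanova→Lot A ($147), Delgado→Lot D ($174); total welfare W = $786.
Ivanova receives Lot A at value $147, so the others get W − 147 = $639.
Without Ivanova: best allocation of the remaining 4 bidders over all 5 lots is Kapoor→Lot E ($172), Petrov→Lot F ($168), Costa→Lot A ($161), Delgado→Lot D ($174), total $675.
VCG payment = (others' best without Ivanova) − (others' welfare with Ivanova) = 675 − 639 = $36.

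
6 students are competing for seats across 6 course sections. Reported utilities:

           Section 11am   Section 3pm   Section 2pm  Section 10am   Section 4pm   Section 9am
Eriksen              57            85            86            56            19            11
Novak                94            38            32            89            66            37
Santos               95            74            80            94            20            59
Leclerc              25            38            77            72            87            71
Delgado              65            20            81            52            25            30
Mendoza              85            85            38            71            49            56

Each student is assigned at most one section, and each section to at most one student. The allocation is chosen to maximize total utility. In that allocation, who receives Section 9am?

Treat this as an assignment problem: match each student to one section.
Optimal: Eriksen→Section 3pm (85 points), Novak→Section 11am (94 points), Santos→Section 10am (94 points), Leclerc→Section 4pm (87 points), Delgado→Section 2pm (81 points), Mendoza→Section 9am (56 points) — total 85+94+94+87+81+56 = 497 points.
Max-entry greedy (repeatedly take the single best remaining cell) gives 472 points, worse by 25.
Checked against all permutations: 497 points is optimal.
Mendoza's own top section is Section 11am (85 points), but forcing Mendoza→Section 11am and reassigning the rest optimally gives only 486 points — worse by 11.

Mendoza receives Section 9am.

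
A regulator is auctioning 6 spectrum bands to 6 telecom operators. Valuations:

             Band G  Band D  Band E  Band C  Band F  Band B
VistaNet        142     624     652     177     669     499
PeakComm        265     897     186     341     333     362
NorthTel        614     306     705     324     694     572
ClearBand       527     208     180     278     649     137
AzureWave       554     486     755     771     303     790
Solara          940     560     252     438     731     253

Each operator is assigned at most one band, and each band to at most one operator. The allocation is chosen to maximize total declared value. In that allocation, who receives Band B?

NorthTel receives Band B.

Optimal: VistaNet→Band E ($652M), PeakComm→Band D ($897M), NorthTel→Band B ($572M), ClearBand→Band F ($649M), AzureWave→Band C ($771M), Solara→Band G ($940M) — total 652+897+572+649+771+940 = $4481M.
Max-entry greedy (repeatedly take the single best remaining cell) gives $4279M, worse by 202.
Every other assignment is strictly worse.
NorthTel's own top band is Band E ($705M), but forcing NorthTel→Band E and reassigning the rest optimally gives only $4461M — worse by 20.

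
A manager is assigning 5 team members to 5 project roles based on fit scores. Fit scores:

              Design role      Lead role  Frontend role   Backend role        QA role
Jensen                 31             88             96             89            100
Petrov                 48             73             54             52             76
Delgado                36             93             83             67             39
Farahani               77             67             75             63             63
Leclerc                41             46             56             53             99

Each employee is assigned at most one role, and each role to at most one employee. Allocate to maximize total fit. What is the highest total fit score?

This is the linear assignment problem.
Optimal: Jensen→Backend role (89 pts), Petrov→Lead role (73 pts), Delgado→Frontend role (83 pts), Farahani→Design role (77 pts), Leclerc→QA role (99 pts) — total 89+73+83+77+99 = 421 pts.
Row-greedy (each employee in turn takes its best remaining role) gives 386 pts, worse by 35.
Next-best assignment: Jensen→Frontend role, Petrov→Backend role, Delgado→Lead role, Farahani→Design role, Leclerc→QA role = 417 pts.
No other one-to-one assignment exceeds 421 pts.

Max total: 421 pts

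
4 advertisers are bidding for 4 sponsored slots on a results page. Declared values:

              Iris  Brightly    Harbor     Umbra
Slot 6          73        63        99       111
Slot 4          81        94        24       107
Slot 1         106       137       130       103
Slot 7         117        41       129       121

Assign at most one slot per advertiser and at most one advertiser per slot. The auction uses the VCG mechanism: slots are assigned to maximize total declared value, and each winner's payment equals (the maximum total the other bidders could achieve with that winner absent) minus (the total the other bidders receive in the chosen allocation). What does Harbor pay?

Efficient allocation: Iris→Slot 7 ($117), Brightly→Slot 1 ($137), Harbor→Slot 6 ($99), Umbra→Slot 4 ($107); total welfare W = $460.
Harbor receives Slot 6 at value $99, so the others get W − 99 = $361.
Without Harbor: best allocation of the remaining 3 bidders over all 4 slots is Iris→Slot 7 ($117), Brightly→Slot 1 ($137), Umbra→Slot 6 ($111), total $365.
VCG payment = (others' best without Harbor) − (others' welfare with Harbor) = 365 − 361 = $4.

Harbor pays $4.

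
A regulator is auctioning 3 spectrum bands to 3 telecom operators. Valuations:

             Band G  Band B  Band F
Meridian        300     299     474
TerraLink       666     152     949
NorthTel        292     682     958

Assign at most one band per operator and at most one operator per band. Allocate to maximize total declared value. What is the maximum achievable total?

Optimal: Meridian→Band G ($300M), TerraLink→Band F ($949M), NorthTel→Band B ($682M) — total 300+949+682 = $1931M.
Max-entry greedy (repeatedly take the single best remaining cell) gives $1923M, worse by 8.
Next-best assignment: Meridian→Band B, TerraLink→Band G, NorthTel→Band F = $1923M.
Swapping NorthTel↔TerraLink (NorthTel→Band F $958M, TerraLink→Band B $152M) loses 521.

Maximum total: $1931M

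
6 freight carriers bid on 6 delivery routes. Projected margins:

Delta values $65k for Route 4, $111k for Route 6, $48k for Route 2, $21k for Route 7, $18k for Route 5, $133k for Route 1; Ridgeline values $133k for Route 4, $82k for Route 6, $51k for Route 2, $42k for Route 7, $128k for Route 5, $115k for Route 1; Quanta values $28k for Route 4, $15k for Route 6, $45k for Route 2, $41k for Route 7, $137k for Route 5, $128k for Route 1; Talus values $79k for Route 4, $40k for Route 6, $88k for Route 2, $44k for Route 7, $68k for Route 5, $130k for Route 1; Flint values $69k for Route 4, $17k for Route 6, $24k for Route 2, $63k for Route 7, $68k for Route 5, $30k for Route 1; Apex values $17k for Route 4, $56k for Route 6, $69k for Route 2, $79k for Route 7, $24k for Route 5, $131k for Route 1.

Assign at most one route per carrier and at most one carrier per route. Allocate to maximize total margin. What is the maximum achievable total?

Maximum total: $663k

Treat this as an assignment problem: match each carrier to one route.
Optimal: Delta→Route 6 ($111k), Ridgeline→Route 4 ($133k), Quanta→Route 5 ($137k), Talus→Route 2 ($88k), Flint→Route 7 ($63k), Apex→Route 1 ($131k) — total 111+133+137+88+63+131 = $663k.
Max-entry greedy (repeatedly take the single best remaining cell) gives $587k, worse by 76.
Next-best assignment: Delta→Route 6, Ridgeline→Route 4, Quanta→Route 5, Talus→Route 1, Flint→Route 7, Apex→Route 2 = $643k.
Swapping Ridgeline↔Flint (Ridgeline→Route 7 $42k, Flint→Route 4 $69k) loses 85.
Checked against all permutations: $663k is optimal.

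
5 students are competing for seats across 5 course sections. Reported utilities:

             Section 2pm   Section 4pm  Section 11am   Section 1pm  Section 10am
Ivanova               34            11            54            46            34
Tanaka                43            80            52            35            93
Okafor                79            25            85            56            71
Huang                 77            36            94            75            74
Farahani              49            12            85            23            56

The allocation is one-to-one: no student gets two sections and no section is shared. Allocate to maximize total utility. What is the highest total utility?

Maximum total: 364 points

Optimal: Ivanova→Section 1pm (46 points), Tanaka→Section 4pm (80 points), Okafor→Section 2pm (79 points), Huang→Section 10am (74 points), Farahani→Section 11am (85 points) — total 46+80+79+74+85 = 364 points.
Column-greedy (each section in turn goes to its best remaining student) gives 355 points, worse by 9.
No other one-to-one assignment exceeds 364 points.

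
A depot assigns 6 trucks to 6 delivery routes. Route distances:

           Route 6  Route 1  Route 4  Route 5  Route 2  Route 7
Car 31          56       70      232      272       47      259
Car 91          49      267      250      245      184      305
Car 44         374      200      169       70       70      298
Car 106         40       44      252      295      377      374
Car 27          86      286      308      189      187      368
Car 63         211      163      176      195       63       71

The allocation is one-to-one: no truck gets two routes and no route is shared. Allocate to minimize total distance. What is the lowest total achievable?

Optimal: Car 31→Route 2 (47 km), Car 91→Route 4 (250 km), Car 44→Route 5 (70 km), Car 106→Route 1 (44 km), Car 27→Route 6 (86 km), Car 63→Route 7 (71 km) — total 47+250+70+44+86+71 = 568 km.
Column-greedy (each route in turn goes to its cheapest remaining truck) gives 836 km, worse by 268.
Swapping Car 31↔Car 63 (Car 31→Route 7 259 km, Car 63→Route 2 63 km) adds 204.
Checked against all permutations: 568 km is optimal.

Minimum total: 568 km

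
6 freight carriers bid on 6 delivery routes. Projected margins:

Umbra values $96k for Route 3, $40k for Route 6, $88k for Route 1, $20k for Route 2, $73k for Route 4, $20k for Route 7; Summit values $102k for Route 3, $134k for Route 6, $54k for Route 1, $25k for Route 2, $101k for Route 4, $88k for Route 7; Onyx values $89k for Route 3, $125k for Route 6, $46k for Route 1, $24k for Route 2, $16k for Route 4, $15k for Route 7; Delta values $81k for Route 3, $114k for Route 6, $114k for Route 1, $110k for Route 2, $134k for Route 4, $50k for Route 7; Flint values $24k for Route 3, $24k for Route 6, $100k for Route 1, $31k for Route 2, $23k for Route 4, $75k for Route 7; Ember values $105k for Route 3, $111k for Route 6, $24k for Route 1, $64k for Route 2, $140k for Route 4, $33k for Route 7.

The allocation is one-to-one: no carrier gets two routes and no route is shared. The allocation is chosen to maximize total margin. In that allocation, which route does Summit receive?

Summit receives Route 7.

Optimal: Umbra→Route 3 ($96k), Summit→Route 7 ($88k), Onyx→Route 6 ($125k), Delta→Route 2 ($110k), Flint→Route 1 ($100k), Ember→Route 4 ($140k) — total 96+88+125+110+100+140 = $659k.
Column-greedy (each route in turn goes to its best remaining carrier) gives $472k, worse by 187.
Summit's own top route is Route 6 ($134k), but forcing Summit→Route 6 and reassigning the rest optimally gives only $636k — worse by 23.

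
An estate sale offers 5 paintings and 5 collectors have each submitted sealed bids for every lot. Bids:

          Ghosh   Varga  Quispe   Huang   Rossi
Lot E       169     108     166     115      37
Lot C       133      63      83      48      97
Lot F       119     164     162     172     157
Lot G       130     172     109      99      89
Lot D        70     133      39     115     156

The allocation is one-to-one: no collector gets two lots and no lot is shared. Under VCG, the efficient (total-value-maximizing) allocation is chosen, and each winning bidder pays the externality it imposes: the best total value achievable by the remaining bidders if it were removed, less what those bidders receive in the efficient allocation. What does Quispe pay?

Efficient allocation: Ghosh→Lot C ($133), Varga→Lot G ($172), Quispe→Lot E ($166), Huang→Lot F ($172), Rossi→Lot D ($156); total welfare W = $799.
Quispe receives Lot E at value $166, so the others get W − 166 = $633.
Without Quispe: best allocation of the remaining 4 bidders over all 5 lots is Ghosh→Lot E ($169), Varga→Lot G ($172), Huang→Lot F ($172), Rossi→Lot D ($156), total $669.
VCG payment = (others' best without Quispe) − (others' welfare with Quispe) = 669 − 633 = $36.

Quispe pays $36.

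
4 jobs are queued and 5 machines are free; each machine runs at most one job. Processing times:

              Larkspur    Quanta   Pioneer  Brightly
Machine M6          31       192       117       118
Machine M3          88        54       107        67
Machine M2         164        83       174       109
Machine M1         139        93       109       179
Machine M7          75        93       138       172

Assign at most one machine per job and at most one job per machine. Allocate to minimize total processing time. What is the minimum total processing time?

Optimal: Larkspur→Machine M6 (31 min), Quanta→Machine M2 (83 min), Pioneer→Machine M1 (109 min), Brightly→Machine M3 (67 min) — total 31+83+109+67 = 290 min.
Min-entry greedy (repeatedly take the single cheapest remaining cell) gives 303 min, worse by 13.
Next-best assignment: Larkspur→Machine M6, Quanta→Machine M7, Pioneer→Machine M1, Brightly→Machine M3 = 300 min.
Swapping Quanta↔Pioneer (Quanta→Machine M1 93 min, Pioneer→Machine M2 174 min) adds 75.

Minimum total: 290 min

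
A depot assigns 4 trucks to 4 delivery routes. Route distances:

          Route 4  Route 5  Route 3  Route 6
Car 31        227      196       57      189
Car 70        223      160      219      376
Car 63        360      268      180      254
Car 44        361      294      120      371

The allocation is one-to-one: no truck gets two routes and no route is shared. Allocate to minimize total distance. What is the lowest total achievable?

This is the linear assignment problem.
Optimal: Car 31→Route 4 (227 km), Car 70→Route 5 (160 km), Car 63→Route 6 (254 km), Car 44→Route 3 (120 km) — total 227+160+254+120 = 761 km.
Column-greedy (each route in turn goes to its cheapest remaining truck) gives 793 km, worse by 32.
Next-best assignment: Car 31→Route 5, Car 70→Route 4, Car 63→Route 6, Car 44→Route 3 = 793 km.

Min total: 761 km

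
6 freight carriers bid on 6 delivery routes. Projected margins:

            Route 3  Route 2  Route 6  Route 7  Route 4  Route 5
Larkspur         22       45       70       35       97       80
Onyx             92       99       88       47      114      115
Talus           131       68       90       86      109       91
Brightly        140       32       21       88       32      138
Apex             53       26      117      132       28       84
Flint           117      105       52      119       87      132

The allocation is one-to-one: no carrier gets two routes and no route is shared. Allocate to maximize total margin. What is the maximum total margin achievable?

Optimal: Larkspur→Route 4 ($97k), Onyx→Route 2 ($99k), Talus→Route 3 ($131k), Brightly→Route 5 ($138k), Apex→Route 6 ($117k), Flint→Route 7 ($119k) — total 97+99+131+138+117+119 = $701k.
Row-greedy (each carrier in turn takes its best remaining route) gives $653k, worse by 48.

Max total: $701k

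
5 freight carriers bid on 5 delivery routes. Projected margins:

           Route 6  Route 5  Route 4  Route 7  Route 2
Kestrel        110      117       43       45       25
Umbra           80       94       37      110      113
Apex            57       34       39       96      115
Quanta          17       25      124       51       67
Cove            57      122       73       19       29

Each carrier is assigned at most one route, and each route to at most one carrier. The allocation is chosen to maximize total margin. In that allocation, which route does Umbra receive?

Optimal: Kestrel→Route 6 ($110k), Umbra→Route 7 ($110k), Apex→Route 2 ($115k), Quanta→Route 4 ($124k), Cove→Route 5 ($122k) — total 110+110+115+124+122 = $581k.
Row-greedy (each carrier in turn takes its best remaining route) gives $507k, worse by 74.
Swapping Quanta↔Apex (Quanta→Route 2 $67k, Apex→Route 4 $39k) loses 133.
Umbra's own top route is Route 2 ($113k), but forcing Umbra→Route 2 and reassigning the rest optimally gives only $565k — worse by 16.

Umbra receives Route 7.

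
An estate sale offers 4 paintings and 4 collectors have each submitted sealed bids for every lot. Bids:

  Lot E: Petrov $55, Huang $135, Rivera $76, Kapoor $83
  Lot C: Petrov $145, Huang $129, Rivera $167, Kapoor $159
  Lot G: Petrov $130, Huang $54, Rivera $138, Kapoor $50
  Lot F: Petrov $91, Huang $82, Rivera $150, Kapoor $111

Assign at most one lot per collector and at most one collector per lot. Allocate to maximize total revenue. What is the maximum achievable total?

Treat this as an assignment problem: match each collector to one lot.
Optimal: Petrov→Lot G ($130), Huang→Lot E ($135), Rivera→Lot F ($150), Kapoor→Lot C ($159) — total 130+135+150+159 = $574.
Column-greedy (each lot in turn goes to its best remaining collector) gives $543, worse by 31.
Next-best assignment: Petrov→Lot G, Huang→Lot E, Rivera→Lot C, Kapoor→Lot F = $543.
Checked against all permutations: $574 is optimal.

Max total: $574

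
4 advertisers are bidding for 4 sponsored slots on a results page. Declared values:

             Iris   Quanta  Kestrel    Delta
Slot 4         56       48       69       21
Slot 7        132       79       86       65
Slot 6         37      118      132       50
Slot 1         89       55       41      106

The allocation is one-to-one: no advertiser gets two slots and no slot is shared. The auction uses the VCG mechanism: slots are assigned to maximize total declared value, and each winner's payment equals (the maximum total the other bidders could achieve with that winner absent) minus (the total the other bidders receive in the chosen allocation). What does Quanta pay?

Quanta pays $63.

Efficient allocation: Iris→Slot 7 ($132), Quanta→Slot 6 ($118), Kestrel→Slot 4 ($69), Delta→Slot 1 ($106); total welfare W = $425.
Quanta receives Slot 6 at value $118, so the others get W − 118 = $307.
Without Quanta: best allocation of the remaining 3 bidders over all 4 slots is Iris→Slot 7 ($132), Kestrel→Slot 6 ($132), Delta→Slot 1 ($106), total $370.
VCG payment = (others' best without Quanta) − (others' welfare with Quanta) = 370 − 307 = $63.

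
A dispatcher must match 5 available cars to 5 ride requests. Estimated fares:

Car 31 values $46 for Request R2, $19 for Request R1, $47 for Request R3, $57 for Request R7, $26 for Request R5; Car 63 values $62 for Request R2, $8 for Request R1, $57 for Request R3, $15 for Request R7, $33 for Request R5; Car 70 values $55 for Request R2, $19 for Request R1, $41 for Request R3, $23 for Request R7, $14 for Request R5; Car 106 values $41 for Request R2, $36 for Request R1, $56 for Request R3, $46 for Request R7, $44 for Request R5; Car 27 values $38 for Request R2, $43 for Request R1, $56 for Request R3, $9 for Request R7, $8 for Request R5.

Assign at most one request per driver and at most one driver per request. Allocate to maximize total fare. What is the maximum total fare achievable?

This is the linear assignment problem.
Optimal: Car 31→Request R7 ($57), Car 63→Request R3 ($57), Car 70→Request R2 ($55), Car 106→Request R5 ($44), Car 27→Request R1 ($43) — total 57+57+55+44+43 = $256.
Column-greedy (each request in turn goes to its best remaining driver) gives $232, worse by 24.
Next-best assignment: Car 31→Request R7, Car 63→Request R2, Car 70→Request R3, Car 106→Request R5, Car 27→Request R1 = $247.

Maximum total: $256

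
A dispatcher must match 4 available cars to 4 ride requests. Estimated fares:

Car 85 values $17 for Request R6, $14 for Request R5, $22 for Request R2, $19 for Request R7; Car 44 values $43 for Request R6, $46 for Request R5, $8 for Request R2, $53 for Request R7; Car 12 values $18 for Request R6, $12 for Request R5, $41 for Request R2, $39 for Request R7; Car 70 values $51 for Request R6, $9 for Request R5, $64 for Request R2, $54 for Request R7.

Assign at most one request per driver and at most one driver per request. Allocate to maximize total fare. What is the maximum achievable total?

Maximum total: $166

Optimal: Car 85→Request R6 ($17), Car 44→Request R5 ($46), Car 12→Request R7 ($39), Car 70→Request R2 ($64) — total 17+46+39+64 = $166.
Row-greedy (each driver in turn takes its best remaining request) gives $102, worse by 64.
Next-best assignment: Car 85→Request R5, Car 44→Request R6, Car 12→Request R7, Car 70→Request R2 = $160.
Every other assignment is strictly worse.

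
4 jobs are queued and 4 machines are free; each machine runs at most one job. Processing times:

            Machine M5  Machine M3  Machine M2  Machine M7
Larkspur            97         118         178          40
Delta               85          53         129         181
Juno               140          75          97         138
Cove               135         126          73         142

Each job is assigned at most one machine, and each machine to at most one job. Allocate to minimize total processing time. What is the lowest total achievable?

Min total: 273 min

Treat this as an assignment problem: match each job to one machine.
Optimal: Larkspur→Machine M7 (40 min), Delta→Machine M5 (85 min), Juno→Machine M3 (75 min), Cove→Machine M2 (73 min) — total 40+85+75+73 = 273 min.
Row-greedy (each job in turn takes its cheapest remaining machine) gives 325 min, worse by 52.
Next-best assignment: Larkspur→Machine M7, Delta→Machine M3, Juno→Machine M5, Cove→Machine M2 = 306 min.
Swapping Cove↔Larkspur (Cove→Machine M7 142 min, Larkspur→Machine M2 178 min) adds 207.
Every other assignment is strictly worse.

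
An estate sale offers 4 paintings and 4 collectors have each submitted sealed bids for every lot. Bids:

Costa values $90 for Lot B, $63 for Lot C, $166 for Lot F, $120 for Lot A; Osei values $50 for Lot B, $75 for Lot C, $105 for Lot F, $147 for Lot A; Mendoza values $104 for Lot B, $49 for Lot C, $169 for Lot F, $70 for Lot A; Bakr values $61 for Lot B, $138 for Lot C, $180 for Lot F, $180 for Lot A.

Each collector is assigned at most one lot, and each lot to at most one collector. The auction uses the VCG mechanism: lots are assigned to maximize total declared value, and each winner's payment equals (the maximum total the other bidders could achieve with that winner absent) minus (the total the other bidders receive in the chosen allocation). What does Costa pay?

Costa pays $65.

Efficient allocation: Costa→Lot F ($166), Osei→Lot A ($147), Mendoza→Lot B ($104), Bakr→Lot C ($138); total welfare W = $555.
Costa receives Lot F at value $166, so the others get W − 166 = $389.
Without Costa: best allocation of the remaining 3 bidders over all 4 lots is Osei→Lot A ($147), Mendoza→Lot F ($169), Bakr→Lot C ($138), total $454.
VCG payment = (others' best without Costa) − (others' welfare with Costa) = 454 − 389 = $65.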